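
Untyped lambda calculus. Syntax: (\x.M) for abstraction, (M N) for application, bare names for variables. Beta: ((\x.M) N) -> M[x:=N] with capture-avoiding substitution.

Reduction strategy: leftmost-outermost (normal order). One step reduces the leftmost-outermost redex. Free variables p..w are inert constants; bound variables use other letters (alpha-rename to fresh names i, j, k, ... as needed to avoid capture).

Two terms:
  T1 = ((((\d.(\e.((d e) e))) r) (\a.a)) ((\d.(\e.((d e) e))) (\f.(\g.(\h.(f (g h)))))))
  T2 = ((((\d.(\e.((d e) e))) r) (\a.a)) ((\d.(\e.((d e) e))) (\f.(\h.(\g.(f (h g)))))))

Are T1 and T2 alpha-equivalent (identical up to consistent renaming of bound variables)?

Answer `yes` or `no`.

Answer: yes

Derivation:
Term 1: ((((\d.(\e.((d e) e))) r) (\a.a)) ((\d.(\e.((d e) e))) (\f.(\g.(\h.(f (g h)))))))
Term 2: ((((\d.(\e.((d e) e))) r) (\a.a)) ((\d.(\e.((d e) e))) (\f.(\h.(\g.(f (h g)))))))
Alpha-equivalence: compare structure up to binder renaming.
Result: True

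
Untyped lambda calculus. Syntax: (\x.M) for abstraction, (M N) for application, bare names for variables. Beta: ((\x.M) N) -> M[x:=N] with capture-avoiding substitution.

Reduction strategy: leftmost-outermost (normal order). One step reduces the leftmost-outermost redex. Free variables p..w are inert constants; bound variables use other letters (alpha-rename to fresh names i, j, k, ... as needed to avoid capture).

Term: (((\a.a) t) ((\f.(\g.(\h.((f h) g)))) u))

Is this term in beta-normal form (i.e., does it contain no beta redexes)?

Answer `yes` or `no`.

Term: (((\a.a) t) ((\f.(\g.(\h.((f h) g)))) u))
Found 2 beta redex(es).

Answer: no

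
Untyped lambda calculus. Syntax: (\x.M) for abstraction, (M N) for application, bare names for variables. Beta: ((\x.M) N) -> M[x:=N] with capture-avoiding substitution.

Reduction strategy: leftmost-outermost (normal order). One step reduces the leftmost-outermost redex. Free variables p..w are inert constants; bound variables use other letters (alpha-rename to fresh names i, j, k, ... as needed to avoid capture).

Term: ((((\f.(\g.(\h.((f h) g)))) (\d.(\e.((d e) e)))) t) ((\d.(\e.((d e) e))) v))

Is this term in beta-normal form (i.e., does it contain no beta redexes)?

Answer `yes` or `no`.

Answer: no

Derivation:
Term: ((((\f.(\g.(\h.((f h) g)))) (\d.(\e.((d e) e)))) t) ((\d.(\e.((d e) e))) v))
Found 2 beta redex(es).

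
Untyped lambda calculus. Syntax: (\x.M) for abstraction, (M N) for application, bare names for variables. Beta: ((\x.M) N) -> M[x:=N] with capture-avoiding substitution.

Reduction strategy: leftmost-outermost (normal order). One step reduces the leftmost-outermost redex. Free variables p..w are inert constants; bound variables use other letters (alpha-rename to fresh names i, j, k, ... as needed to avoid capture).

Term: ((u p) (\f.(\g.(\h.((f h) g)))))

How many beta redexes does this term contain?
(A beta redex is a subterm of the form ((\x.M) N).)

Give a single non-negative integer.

Term: ((u p) (\f.(\g.(\h.((f h) g)))))
  (no redexes)
Total redexes: 0

Answer: 0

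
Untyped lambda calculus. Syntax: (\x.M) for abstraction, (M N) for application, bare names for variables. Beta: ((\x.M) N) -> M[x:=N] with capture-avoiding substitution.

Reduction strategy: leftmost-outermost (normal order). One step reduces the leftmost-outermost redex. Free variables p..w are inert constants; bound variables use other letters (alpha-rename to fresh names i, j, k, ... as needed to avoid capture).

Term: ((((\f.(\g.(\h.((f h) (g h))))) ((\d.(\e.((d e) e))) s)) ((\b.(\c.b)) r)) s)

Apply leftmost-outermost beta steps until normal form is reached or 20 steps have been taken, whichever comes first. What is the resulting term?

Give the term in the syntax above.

Answer: (((s s) s) r)

Derivation:
Step 0: ((((\f.(\g.(\h.((f h) (g h))))) ((\d.(\e.((d e) e))) s)) ((\b.(\c.b)) r)) s)
Step 1: (((\g.(\h.((((\d.(\e.((d e) e))) s) h) (g h)))) ((\b.(\c.b)) r)) s)
Step 2: ((\h.((((\d.(\e.((d e) e))) s) h) (((\b.(\c.b)) r) h))) s)
Step 3: ((((\d.(\e.((d e) e))) s) s) (((\b.(\c.b)) r) s))
Step 4: (((\e.((s e) e)) s) (((\b.(\c.b)) r) s))
Step 5: (((s s) s) (((\b.(\c.b)) r) s))
Step 6: (((s s) s) ((\c.r) s))
Step 7: (((s s) s) r)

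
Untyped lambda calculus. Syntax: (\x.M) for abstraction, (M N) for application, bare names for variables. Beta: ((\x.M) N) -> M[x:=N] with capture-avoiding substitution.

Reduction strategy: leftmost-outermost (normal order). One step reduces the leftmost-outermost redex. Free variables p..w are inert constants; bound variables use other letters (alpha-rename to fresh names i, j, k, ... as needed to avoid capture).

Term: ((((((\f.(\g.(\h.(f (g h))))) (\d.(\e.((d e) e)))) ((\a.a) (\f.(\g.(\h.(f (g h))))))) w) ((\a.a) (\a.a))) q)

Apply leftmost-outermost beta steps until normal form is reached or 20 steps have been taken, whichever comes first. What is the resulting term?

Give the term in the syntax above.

Step 0: ((((((\f.(\g.(\h.(f (g h))))) (\d.(\e.((d e) e)))) ((\a.a) (\f.(\g.(\h.(f (g h))))))) w) ((\a.a) (\a.a))) q)
Step 1: (((((\g.(\h.((\d.(\e.((d e) e))) (g h)))) ((\a.a) (\f.(\g.(\h.(f (g h))))))) w) ((\a.a) (\a.a))) q)
Step 2: ((((\h.((\d.(\e.((d e) e))) (((\a.a) (\f.(\g.(\h.(f (g h)))))) h))) w) ((\a.a) (\a.a))) q)
Step 3: ((((\d.(\e.((d e) e))) (((\a.a) (\f.(\g.(\h.(f (g h)))))) w)) ((\a.a) (\a.a))) q)
Step 4: (((\e.(((((\a.a) (\f.(\g.(\h.(f (g h)))))) w) e) e)) ((\a.a) (\a.a))) q)
Step 5: ((((((\a.a) (\f.(\g.(\h.(f (g h)))))) w) ((\a.a) (\a.a))) ((\a.a) (\a.a))) q)
Step 6: (((((\f.(\g.(\h.(f (g h))))) w) ((\a.a) (\a.a))) ((\a.a) (\a.a))) q)
Step 7: ((((\g.(\h.(w (g h)))) ((\a.a) (\a.a))) ((\a.a) (\a.a))) q)
Step 8: (((\h.(w (((\a.a) (\a.a)) h))) ((\a.a) (\a.a))) q)
Step 9: ((w (((\a.a) (\a.a)) ((\a.a) (\a.a)))) q)
Step 10: ((w ((\a.a) ((\a.a) (\a.a)))) q)
Step 11: ((w ((\a.a) (\a.a))) q)
Step 12: ((w (\a.a)) q)

Answer: ((w (\a.a)) q)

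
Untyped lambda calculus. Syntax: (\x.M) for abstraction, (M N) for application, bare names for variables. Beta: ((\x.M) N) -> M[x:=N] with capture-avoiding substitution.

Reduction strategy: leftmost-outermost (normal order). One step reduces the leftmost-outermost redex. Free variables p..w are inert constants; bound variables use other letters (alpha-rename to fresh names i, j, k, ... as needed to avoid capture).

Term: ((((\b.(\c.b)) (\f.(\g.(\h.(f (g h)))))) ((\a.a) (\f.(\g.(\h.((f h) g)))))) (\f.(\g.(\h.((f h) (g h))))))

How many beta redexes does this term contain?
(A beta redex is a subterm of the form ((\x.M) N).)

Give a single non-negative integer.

Answer: 2

Derivation:
Term: ((((\b.(\c.b)) (\f.(\g.(\h.(f (g h)))))) ((\a.a) (\f.(\g.(\h.((f h) g)))))) (\f.(\g.(\h.((f h) (g h))))))
  Redex: ((\b.(\c.b)) (\f.(\g.(\h.(f (g h))))))
  Redex: ((\a.a) (\f.(\g.(\h.((f h) g)))))
Total redexes: 2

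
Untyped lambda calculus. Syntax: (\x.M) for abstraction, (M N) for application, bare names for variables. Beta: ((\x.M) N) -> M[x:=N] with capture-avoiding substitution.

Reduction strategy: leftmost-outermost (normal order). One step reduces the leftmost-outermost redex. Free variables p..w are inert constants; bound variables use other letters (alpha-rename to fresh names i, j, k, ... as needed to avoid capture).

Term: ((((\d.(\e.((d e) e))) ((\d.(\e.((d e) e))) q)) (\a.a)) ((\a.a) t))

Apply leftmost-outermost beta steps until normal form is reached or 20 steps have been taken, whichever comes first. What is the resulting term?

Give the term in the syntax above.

Answer: ((((q (\a.a)) (\a.a)) (\a.a)) t)

Derivation:
Step 0: ((((\d.(\e.((d e) e))) ((\d.(\e.((d e) e))) q)) (\a.a)) ((\a.a) t))
Step 1: (((\e.((((\d.(\e.((d e) e))) q) e) e)) (\a.a)) ((\a.a) t))
Step 2: (((((\d.(\e.((d e) e))) q) (\a.a)) (\a.a)) ((\a.a) t))
Step 3: ((((\e.((q e) e)) (\a.a)) (\a.a)) ((\a.a) t))
Step 4: ((((q (\a.a)) (\a.a)) (\a.a)) ((\a.a) t))
Step 5: ((((q (\a.a)) (\a.a)) (\a.a)) t)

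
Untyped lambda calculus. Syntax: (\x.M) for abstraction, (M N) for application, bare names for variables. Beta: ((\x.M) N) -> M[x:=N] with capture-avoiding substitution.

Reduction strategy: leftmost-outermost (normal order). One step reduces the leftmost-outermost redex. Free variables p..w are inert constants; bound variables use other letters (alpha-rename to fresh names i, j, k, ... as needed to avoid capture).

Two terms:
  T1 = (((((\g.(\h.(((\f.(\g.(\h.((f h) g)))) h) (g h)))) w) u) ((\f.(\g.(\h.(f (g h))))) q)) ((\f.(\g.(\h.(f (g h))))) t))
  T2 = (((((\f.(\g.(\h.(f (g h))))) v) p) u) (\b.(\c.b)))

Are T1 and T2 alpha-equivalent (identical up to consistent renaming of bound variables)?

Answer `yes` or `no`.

Term 1: (((((\g.(\h.(((\f.(\g.(\h.((f h) g)))) h) (g h)))) w) u) ((\f.(\g.(\h.(f (g h))))) q)) ((\f.(\g.(\h.(f (g h))))) t))
Term 2: (((((\f.(\g.(\h.(f (g h))))) v) p) u) (\b.(\c.b)))
Alpha-equivalence: compare structure up to binder renaming.
Result: False

Answer: no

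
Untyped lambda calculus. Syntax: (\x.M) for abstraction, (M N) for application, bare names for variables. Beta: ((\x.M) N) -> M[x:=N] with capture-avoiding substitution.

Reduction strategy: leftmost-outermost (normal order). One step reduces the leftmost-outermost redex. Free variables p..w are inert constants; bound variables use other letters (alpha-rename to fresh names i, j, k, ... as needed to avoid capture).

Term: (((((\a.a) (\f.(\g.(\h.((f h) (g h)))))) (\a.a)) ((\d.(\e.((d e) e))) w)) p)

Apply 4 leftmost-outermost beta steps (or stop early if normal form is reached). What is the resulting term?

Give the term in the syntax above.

Answer: (((\a.a) p) (((\d.(\e.((d e) e))) w) p))

Derivation:
Step 0: (((((\a.a) (\f.(\g.(\h.((f h) (g h)))))) (\a.a)) ((\d.(\e.((d e) e))) w)) p)
Step 1: ((((\f.(\g.(\h.((f h) (g h))))) (\a.a)) ((\d.(\e.((d e) e))) w)) p)
Step 2: (((\g.(\h.(((\a.a) h) (g h)))) ((\d.(\e.((d e) e))) w)) p)
Step 3: ((\h.(((\a.a) h) (((\d.(\e.((d e) e))) w) h))) p)
Step 4: (((\a.a) p) (((\d.(\e.((d e) e))) w) p))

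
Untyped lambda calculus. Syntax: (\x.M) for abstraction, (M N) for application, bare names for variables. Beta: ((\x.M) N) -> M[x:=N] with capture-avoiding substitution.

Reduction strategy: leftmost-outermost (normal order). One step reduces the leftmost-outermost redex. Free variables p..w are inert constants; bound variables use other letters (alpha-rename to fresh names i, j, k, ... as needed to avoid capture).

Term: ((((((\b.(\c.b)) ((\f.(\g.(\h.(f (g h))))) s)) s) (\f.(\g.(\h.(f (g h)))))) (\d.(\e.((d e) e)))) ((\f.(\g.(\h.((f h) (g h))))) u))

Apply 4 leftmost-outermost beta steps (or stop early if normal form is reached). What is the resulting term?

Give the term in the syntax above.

Step 0: ((((((\b.(\c.b)) ((\f.(\g.(\h.(f (g h))))) s)) s) (\f.(\g.(\h.(f (g h)))))) (\d.(\e.((d e) e)))) ((\f.(\g.(\h.((f h) (g h))))) u))
Step 1: (((((\c.((\f.(\g.(\h.(f (g h))))) s)) s) (\f.(\g.(\h.(f (g h)))))) (\d.(\e.((d e) e)))) ((\f.(\g.(\h.((f h) (g h))))) u))
Step 2: (((((\f.(\g.(\h.(f (g h))))) s) (\f.(\g.(\h.(f (g h)))))) (\d.(\e.((d e) e)))) ((\f.(\g.(\h.((f h) (g h))))) u))
Step 3: ((((\g.(\h.(s (g h)))) (\f.(\g.(\h.(f (g h)))))) (\d.(\e.((d e) e)))) ((\f.(\g.(\h.((f h) (g h))))) u))
Step 4: (((\h.(s ((\f.(\g.(\h.(f (g h))))) h))) (\d.(\e.((d e) e)))) ((\f.(\g.(\h.((f h) (g h))))) u))

Answer: (((\h.(s ((\f.(\g.(\h.(f (g h))))) h))) (\d.(\e.((d e) e)))) ((\f.(\g.(\h.((f h) (g h))))) u))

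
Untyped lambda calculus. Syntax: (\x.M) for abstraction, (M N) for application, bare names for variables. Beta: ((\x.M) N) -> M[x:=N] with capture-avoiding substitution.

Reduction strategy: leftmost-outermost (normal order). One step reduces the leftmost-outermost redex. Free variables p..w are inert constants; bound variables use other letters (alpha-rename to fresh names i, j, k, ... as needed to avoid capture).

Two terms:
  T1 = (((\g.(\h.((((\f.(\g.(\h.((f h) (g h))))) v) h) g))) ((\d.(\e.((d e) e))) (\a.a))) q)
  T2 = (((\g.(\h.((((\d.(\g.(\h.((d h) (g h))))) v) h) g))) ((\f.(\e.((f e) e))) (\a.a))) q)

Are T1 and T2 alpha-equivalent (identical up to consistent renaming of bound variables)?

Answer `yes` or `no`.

Answer: yes

Derivation:
Term 1: (((\g.(\h.((((\f.(\g.(\h.((f h) (g h))))) v) h) g))) ((\d.(\e.((d e) e))) (\a.a))) q)
Term 2: (((\g.(\h.((((\d.(\g.(\h.((d h) (g h))))) v) h) g))) ((\f.(\e.((f e) e))) (\a.a))) q)
Alpha-equivalence: compare structure up to binder renaming.
Result: True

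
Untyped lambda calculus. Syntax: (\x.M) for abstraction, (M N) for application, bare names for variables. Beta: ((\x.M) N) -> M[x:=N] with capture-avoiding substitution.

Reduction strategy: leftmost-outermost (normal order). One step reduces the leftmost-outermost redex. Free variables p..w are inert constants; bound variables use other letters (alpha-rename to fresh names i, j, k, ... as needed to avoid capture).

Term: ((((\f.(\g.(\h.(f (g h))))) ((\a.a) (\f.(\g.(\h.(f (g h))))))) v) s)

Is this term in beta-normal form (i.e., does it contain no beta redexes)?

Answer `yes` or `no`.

Answer: no

Derivation:
Term: ((((\f.(\g.(\h.(f (g h))))) ((\a.a) (\f.(\g.(\h.(f (g h))))))) v) s)
Found 2 beta redex(es).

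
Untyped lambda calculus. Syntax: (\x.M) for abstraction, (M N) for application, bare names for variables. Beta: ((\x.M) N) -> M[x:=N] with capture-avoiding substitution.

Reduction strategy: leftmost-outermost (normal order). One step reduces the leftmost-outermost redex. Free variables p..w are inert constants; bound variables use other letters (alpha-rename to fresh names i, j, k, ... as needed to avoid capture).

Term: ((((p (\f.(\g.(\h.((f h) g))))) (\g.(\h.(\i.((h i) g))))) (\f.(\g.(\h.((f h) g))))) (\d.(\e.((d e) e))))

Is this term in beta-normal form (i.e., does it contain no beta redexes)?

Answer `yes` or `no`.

Term: ((((p (\f.(\g.(\h.((f h) g))))) (\g.(\h.(\i.((h i) g))))) (\f.(\g.(\h.((f h) g))))) (\d.(\e.((d e) e))))
No beta redexes found.

Answer: yes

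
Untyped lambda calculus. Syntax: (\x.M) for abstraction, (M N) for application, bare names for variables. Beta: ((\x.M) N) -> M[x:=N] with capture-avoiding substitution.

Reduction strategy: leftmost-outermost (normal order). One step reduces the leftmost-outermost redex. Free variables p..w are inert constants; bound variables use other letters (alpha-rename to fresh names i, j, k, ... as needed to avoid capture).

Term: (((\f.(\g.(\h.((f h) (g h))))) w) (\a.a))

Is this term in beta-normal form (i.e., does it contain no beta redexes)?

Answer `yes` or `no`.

Answer: no

Derivation:
Term: (((\f.(\g.(\h.((f h) (g h))))) w) (\a.a))
Found 1 beta redex(es).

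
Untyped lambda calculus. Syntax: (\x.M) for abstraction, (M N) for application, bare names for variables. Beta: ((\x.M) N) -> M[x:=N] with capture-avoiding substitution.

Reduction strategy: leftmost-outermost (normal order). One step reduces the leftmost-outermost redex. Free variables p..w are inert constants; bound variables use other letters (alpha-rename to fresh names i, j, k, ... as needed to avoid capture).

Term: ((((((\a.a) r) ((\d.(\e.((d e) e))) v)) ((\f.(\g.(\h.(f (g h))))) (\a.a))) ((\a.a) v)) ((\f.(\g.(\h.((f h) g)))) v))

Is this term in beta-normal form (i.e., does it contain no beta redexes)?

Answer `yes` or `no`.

Term: ((((((\a.a) r) ((\d.(\e.((d e) e))) v)) ((\f.(\g.(\h.(f (g h))))) (\a.a))) ((\a.a) v)) ((\f.(\g.(\h.((f h) g)))) v))
Found 5 beta redex(es).

Answer: no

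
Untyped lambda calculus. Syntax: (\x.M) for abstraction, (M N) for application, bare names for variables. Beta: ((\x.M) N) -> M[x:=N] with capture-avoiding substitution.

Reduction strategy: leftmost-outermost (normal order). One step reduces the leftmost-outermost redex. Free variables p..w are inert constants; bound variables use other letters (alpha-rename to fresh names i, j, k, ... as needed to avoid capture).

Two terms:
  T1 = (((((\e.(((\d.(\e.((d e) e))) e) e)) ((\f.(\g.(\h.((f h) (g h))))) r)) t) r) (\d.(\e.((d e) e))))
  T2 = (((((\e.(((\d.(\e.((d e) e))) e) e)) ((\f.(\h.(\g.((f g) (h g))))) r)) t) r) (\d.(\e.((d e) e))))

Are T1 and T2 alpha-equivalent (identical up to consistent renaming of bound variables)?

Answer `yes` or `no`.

Answer: yes

Derivation:
Term 1: (((((\e.(((\d.(\e.((d e) e))) e) e)) ((\f.(\g.(\h.((f h) (g h))))) r)) t) r) (\d.(\e.((d e) e))))
Term 2: (((((\e.(((\d.(\e.((d e) e))) e) e)) ((\f.(\h.(\g.((f g) (h g))))) r)) t) r) (\d.(\e.((d e) e))))
Alpha-equivalence: compare structure up to binder renaming.
Result: True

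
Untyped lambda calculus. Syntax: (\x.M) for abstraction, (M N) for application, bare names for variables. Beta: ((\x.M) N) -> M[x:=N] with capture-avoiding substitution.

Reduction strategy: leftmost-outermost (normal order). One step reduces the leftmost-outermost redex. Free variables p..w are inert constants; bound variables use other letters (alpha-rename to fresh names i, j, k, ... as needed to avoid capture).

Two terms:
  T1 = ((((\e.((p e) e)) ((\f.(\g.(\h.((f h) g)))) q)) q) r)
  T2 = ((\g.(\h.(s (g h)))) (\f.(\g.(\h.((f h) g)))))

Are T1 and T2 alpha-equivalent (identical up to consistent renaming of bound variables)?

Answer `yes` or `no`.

Answer: no

Derivation:
Term 1: ((((\e.((p e) e)) ((\f.(\g.(\h.((f h) g)))) q)) q) r)
Term 2: ((\g.(\h.(s (g h)))) (\f.(\g.(\h.((f h) g)))))
Alpha-equivalence: compare structure up to binder renaming.
Result: False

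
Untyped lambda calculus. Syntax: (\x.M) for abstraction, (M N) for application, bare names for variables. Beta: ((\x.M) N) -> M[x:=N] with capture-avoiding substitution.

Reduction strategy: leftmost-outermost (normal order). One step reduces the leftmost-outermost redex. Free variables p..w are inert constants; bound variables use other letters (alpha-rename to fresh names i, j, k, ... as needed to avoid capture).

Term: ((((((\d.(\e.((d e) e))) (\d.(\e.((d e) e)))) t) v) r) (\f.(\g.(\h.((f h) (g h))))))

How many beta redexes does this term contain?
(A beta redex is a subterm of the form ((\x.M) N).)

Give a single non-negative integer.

Answer: 1

Derivation:
Term: ((((((\d.(\e.((d e) e))) (\d.(\e.((d e) e)))) t) v) r) (\f.(\g.(\h.((f h) (g h))))))
  Redex: ((\d.(\e.((d e) e))) (\d.(\e.((d e) e))))
Total redexes: 1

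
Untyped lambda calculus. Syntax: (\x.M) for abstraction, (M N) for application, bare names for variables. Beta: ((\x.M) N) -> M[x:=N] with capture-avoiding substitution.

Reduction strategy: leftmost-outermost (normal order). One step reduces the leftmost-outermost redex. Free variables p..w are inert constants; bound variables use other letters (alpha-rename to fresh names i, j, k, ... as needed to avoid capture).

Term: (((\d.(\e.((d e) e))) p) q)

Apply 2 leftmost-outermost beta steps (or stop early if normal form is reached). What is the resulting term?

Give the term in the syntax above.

Step 0: (((\d.(\e.((d e) e))) p) q)
Step 1: ((\e.((p e) e)) q)
Step 2: ((p q) q)

Answer: ((p q) q)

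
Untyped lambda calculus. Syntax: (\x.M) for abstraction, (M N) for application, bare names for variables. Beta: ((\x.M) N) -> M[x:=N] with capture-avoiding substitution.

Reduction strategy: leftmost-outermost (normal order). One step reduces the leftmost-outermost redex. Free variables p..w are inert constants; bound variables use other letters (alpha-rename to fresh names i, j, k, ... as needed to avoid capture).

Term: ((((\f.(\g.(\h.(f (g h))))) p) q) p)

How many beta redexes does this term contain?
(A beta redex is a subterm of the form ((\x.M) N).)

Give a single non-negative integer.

Term: ((((\f.(\g.(\h.(f (g h))))) p) q) p)
  Redex: ((\f.(\g.(\h.(f (g h))))) p)
Total redexes: 1

Answer: 1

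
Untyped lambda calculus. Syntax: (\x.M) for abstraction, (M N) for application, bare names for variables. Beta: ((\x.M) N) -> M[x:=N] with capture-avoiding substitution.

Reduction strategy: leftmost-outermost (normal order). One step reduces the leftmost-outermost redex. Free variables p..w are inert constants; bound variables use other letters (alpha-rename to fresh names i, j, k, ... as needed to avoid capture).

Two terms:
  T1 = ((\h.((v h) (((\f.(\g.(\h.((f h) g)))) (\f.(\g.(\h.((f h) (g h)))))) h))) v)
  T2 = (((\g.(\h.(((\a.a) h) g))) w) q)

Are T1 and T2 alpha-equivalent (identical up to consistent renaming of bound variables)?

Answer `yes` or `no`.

Answer: no

Derivation:
Term 1: ((\h.((v h) (((\f.(\g.(\h.((f h) g)))) (\f.(\g.(\h.((f h) (g h)))))) h))) v)
Term 2: (((\g.(\h.(((\a.a) h) g))) w) q)
Alpha-equivalence: compare structure up to binder renaming.
Result: False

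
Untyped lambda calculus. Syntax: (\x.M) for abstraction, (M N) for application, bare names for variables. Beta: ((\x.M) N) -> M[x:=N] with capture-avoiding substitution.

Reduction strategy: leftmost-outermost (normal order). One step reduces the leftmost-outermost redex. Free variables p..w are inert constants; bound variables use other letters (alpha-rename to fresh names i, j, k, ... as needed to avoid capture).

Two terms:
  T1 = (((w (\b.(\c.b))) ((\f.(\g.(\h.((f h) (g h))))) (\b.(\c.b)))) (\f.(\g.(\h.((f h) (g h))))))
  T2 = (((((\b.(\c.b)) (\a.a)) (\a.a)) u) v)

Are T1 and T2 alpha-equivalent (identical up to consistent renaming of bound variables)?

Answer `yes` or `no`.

Term 1: (((w (\b.(\c.b))) ((\f.(\g.(\h.((f h) (g h))))) (\b.(\c.b)))) (\f.(\g.(\h.((f h) (g h))))))
Term 2: (((((\b.(\c.b)) (\a.a)) (\a.a)) u) v)
Alpha-equivalence: compare structure up to binder renaming.
Result: False

Answer: no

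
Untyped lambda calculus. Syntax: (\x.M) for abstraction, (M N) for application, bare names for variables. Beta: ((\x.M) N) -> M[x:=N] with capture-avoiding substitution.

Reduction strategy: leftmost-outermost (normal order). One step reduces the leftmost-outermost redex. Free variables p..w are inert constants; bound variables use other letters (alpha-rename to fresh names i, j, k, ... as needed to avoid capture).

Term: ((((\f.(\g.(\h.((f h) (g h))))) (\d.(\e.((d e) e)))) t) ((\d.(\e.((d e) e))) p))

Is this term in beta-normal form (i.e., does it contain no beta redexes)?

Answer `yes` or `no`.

Answer: no

Derivation:
Term: ((((\f.(\g.(\h.((f h) (g h))))) (\d.(\e.((d e) e)))) t) ((\d.(\e.((d e) e))) p))
Found 2 beta redex(es).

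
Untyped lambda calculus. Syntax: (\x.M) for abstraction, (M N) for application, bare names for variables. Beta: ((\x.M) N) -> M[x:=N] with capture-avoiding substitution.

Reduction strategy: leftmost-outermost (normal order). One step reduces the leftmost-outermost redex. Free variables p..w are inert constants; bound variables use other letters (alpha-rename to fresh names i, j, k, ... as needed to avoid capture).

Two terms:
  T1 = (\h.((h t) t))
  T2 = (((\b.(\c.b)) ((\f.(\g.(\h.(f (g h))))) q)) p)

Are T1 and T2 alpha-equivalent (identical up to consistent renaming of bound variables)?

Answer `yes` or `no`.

Answer: no

Derivation:
Term 1: (\h.((h t) t))
Term 2: (((\b.(\c.b)) ((\f.(\g.(\h.(f (g h))))) q)) p)
Alpha-equivalence: compare structure up to binder renaming.
Result: False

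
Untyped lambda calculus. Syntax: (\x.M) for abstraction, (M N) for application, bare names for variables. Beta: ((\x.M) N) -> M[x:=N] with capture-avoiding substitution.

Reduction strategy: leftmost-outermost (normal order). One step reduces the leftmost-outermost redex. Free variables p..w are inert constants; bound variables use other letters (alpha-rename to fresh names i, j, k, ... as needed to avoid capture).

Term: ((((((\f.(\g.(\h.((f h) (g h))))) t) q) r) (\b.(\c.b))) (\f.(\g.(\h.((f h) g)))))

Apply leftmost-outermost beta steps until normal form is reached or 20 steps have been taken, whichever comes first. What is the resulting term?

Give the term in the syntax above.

Step 0: ((((((\f.(\g.(\h.((f h) (g h))))) t) q) r) (\b.(\c.b))) (\f.(\g.(\h.((f h) g)))))
Step 1: (((((\g.(\h.((t h) (g h)))) q) r) (\b.(\c.b))) (\f.(\g.(\h.((f h) g)))))
Step 2: ((((\h.((t h) (q h))) r) (\b.(\c.b))) (\f.(\g.(\h.((f h) g)))))
Step 3: ((((t r) (q r)) (\b.(\c.b))) (\f.(\g.(\h.((f h) g)))))

Answer: ((((t r) (q r)) (\b.(\c.b))) (\f.(\g.(\h.((f h) g)))))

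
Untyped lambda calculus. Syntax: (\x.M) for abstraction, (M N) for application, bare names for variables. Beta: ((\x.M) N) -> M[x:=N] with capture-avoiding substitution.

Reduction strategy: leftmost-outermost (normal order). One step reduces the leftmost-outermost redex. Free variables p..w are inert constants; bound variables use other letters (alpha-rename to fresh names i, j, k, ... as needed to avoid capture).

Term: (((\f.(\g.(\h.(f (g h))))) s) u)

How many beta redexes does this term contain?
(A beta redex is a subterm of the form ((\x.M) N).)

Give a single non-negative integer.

Answer: 1

Derivation:
Term: (((\f.(\g.(\h.(f (g h))))) s) u)
  Redex: ((\f.(\g.(\h.(f (g h))))) s)
Total redexes: 1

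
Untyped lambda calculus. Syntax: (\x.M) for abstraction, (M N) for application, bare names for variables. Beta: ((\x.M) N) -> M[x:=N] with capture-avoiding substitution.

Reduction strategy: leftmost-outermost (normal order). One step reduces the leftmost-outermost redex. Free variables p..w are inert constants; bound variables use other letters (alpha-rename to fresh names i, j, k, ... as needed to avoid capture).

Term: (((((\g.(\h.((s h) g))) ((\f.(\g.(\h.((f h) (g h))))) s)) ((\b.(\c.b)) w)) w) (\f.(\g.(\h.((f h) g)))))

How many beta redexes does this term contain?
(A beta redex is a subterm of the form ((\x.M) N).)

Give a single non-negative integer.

Answer: 3

Derivation:
Term: (((((\g.(\h.((s h) g))) ((\f.(\g.(\h.((f h) (g h))))) s)) ((\b.(\c.b)) w)) w) (\f.(\g.(\h.((f h) g)))))
  Redex: ((\g.(\h.((s h) g))) ((\f.(\g.(\h.((f h) (g h))))) s))
  Redex: ((\f.(\g.(\h.((f h) (g h))))) s)
  Redex: ((\b.(\c.b)) w)
Total redexes: 3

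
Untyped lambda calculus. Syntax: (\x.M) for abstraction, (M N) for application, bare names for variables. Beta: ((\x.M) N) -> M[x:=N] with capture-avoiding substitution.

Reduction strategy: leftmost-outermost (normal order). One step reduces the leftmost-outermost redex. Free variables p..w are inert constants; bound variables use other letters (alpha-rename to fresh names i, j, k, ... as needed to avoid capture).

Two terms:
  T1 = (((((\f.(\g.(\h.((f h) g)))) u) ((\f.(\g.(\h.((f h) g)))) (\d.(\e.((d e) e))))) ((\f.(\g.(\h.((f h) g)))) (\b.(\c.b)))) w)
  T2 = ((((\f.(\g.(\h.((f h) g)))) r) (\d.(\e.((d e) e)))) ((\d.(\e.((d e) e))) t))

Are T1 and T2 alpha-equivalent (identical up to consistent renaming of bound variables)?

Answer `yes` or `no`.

Answer: no

Derivation:
Term 1: (((((\f.(\g.(\h.((f h) g)))) u) ((\f.(\g.(\h.((f h) g)))) (\d.(\e.((d e) e))))) ((\f.(\g.(\h.((f h) g)))) (\b.(\c.b)))) w)
Term 2: ((((\f.(\g.(\h.((f h) g)))) r) (\d.(\e.((d e) e)))) ((\d.(\e.((d e) e))) t))
Alpha-equivalence: compare structure up to binder renaming.
Result: False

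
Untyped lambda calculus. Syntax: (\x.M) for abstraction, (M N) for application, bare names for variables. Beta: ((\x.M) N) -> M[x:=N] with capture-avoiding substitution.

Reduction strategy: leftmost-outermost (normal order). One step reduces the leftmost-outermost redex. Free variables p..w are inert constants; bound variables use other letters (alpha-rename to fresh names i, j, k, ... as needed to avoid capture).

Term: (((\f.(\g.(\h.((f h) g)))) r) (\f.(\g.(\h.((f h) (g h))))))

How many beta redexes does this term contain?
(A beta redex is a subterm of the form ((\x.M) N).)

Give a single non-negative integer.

Answer: 1

Derivation:
Term: (((\f.(\g.(\h.((f h) g)))) r) (\f.(\g.(\h.((f h) (g h))))))
  Redex: ((\f.(\g.(\h.((f h) g)))) r)
Total redexes: 1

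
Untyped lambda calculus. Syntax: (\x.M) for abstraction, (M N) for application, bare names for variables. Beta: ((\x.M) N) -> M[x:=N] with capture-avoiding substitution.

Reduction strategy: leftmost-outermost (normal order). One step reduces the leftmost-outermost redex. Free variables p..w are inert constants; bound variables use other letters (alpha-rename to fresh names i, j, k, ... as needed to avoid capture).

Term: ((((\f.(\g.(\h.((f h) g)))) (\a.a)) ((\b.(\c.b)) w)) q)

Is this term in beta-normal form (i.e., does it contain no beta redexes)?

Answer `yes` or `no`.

Answer: no

Derivation:
Term: ((((\f.(\g.(\h.((f h) g)))) (\a.a)) ((\b.(\c.b)) w)) q)
Found 2 beta redex(es).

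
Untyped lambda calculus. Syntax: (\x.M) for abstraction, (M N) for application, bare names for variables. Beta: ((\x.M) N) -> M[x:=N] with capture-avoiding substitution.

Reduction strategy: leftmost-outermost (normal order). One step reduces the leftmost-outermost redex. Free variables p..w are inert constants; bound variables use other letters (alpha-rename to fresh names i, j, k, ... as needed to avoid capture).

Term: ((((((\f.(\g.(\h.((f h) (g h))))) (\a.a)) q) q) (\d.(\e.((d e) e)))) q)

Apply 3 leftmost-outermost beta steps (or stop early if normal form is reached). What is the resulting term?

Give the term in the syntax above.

Answer: (((((\a.a) q) (q q)) (\d.(\e.((d e) e)))) q)

Derivation:
Step 0: ((((((\f.(\g.(\h.((f h) (g h))))) (\a.a)) q) q) (\d.(\e.((d e) e)))) q)
Step 1: (((((\g.(\h.(((\a.a) h) (g h)))) q) q) (\d.(\e.((d e) e)))) q)
Step 2: ((((\h.(((\a.a) h) (q h))) q) (\d.(\e.((d e) e)))) q)
Step 3: (((((\a.a) q) (q q)) (\d.(\e.((d e) e)))) q)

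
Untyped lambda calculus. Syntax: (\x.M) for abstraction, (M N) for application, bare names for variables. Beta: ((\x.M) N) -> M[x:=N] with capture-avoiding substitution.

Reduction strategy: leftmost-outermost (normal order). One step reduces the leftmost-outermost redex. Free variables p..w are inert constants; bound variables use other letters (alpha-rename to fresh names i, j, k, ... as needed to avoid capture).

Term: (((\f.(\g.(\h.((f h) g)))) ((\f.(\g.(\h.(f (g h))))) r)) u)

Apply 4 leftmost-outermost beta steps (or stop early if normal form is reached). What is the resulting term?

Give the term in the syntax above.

Step 0: (((\f.(\g.(\h.((f h) g)))) ((\f.(\g.(\h.(f (g h))))) r)) u)
Step 1: ((\g.(\h.((((\f.(\g.(\h.(f (g h))))) r) h) g))) u)
Step 2: (\h.((((\f.(\g.(\h.(f (g h))))) r) h) u))
Step 3: (\h.(((\g.(\h.(r (g h)))) h) u))
Step 4: (\h.((\i.(r (h i))) u))

Answer: (\h.((\i.(r (h i))) u))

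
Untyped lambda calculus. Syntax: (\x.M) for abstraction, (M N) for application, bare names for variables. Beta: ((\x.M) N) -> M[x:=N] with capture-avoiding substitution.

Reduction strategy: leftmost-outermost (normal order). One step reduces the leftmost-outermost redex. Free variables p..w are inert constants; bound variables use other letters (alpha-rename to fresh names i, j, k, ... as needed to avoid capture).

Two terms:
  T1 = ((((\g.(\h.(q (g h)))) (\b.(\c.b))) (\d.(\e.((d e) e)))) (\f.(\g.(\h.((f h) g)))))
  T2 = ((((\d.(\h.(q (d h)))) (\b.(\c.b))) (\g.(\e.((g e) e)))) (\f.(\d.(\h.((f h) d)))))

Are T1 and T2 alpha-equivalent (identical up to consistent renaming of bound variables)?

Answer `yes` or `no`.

Term 1: ((((\g.(\h.(q (g h)))) (\b.(\c.b))) (\d.(\e.((d e) e)))) (\f.(\g.(\h.((f h) g)))))
Term 2: ((((\d.(\h.(q (d h)))) (\b.(\c.b))) (\g.(\e.((g e) e)))) (\f.(\d.(\h.((f h) d)))))
Alpha-equivalence: compare structure up to binder renaming.
Result: True

Answer: yes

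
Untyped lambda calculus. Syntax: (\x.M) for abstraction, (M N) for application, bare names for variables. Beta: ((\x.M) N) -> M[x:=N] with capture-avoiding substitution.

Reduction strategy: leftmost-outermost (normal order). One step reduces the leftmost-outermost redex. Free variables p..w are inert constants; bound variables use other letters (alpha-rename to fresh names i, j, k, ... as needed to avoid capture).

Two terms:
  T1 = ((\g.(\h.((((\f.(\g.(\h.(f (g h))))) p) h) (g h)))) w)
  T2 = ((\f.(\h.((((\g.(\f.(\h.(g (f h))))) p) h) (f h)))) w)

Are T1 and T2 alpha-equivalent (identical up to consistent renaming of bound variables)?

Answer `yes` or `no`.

Answer: yes

Derivation:
Term 1: ((\g.(\h.((((\f.(\g.(\h.(f (g h))))) p) h) (g h)))) w)
Term 2: ((\f.(\h.((((\g.(\f.(\h.(g (f h))))) p) h) (f h)))) w)
Alpha-equivalence: compare structure up to binder renaming.
Result: True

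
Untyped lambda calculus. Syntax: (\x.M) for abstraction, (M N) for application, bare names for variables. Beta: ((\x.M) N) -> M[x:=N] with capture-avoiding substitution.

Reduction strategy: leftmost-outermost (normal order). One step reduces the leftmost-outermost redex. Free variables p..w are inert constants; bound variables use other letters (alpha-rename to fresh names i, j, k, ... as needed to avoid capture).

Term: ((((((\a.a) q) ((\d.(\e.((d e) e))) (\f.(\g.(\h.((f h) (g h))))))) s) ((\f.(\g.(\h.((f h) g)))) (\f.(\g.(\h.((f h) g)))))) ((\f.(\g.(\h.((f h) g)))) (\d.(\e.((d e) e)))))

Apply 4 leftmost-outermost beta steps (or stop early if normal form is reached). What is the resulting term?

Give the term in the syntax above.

Answer: ((((q (\e.(\h.((e h) (e h))))) s) ((\f.(\g.(\h.((f h) g)))) (\f.(\g.(\h.((f h) g)))))) ((\f.(\g.(\h.((f h) g)))) (\d.(\e.((d e) e)))))

Derivation:
Step 0: ((((((\a.a) q) ((\d.(\e.((d e) e))) (\f.(\g.(\h.((f h) (g h))))))) s) ((\f.(\g.(\h.((f h) g)))) (\f.(\g.(\h.((f h) g)))))) ((\f.(\g.(\h.((f h) g)))) (\d.(\e.((d e) e)))))
Step 1: ((((q ((\d.(\e.((d e) e))) (\f.(\g.(\h.((f h) (g h))))))) s) ((\f.(\g.(\h.((f h) g)))) (\f.(\g.(\h.((f h) g)))))) ((\f.(\g.(\h.((f h) g)))) (\d.(\e.((d e) e)))))
Step 2: ((((q (\e.(((\f.(\g.(\h.((f h) (g h))))) e) e))) s) ((\f.(\g.(\h.((f h) g)))) (\f.(\g.(\h.((f h) g)))))) ((\f.(\g.(\h.((f h) g)))) (\d.(\e.((d e) e)))))
Step 3: ((((q (\e.((\g.(\h.((e h) (g h)))) e))) s) ((\f.(\g.(\h.((f h) g)))) (\f.(\g.(\h.((f h) g)))))) ((\f.(\g.(\h.((f h) g)))) (\d.(\e.((d e) e)))))
Step 4: ((((q (\e.(\h.((e h) (e h))))) s) ((\f.(\g.(\h.((f h) g)))) (\f.(\g.(\h.((f h) g)))))) ((\f.(\g.(\h.((f h) g)))) (\d.(\e.((d e) e)))))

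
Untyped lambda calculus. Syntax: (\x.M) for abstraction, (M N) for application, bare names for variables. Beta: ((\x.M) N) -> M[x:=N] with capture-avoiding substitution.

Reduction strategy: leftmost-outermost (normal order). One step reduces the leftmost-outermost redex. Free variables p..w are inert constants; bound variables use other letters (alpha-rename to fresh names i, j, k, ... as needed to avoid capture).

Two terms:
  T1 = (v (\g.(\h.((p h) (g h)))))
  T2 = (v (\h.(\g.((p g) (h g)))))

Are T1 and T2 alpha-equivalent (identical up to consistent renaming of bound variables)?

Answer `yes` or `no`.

Answer: yes

Derivation:
Term 1: (v (\g.(\h.((p h) (g h)))))
Term 2: (v (\h.(\g.((p g) (h g)))))
Alpha-equivalence: compare structure up to binder renaming.
Result: True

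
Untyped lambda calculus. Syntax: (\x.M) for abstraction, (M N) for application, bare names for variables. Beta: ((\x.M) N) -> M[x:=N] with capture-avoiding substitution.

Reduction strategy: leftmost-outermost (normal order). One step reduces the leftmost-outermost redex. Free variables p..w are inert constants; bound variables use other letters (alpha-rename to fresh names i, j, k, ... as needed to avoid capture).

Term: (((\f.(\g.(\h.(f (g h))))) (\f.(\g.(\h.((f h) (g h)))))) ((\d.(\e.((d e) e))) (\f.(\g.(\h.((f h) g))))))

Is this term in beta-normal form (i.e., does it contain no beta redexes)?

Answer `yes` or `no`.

Answer: no

Derivation:
Term: (((\f.(\g.(\h.(f (g h))))) (\f.(\g.(\h.((f h) (g h)))))) ((\d.(\e.((d e) e))) (\f.(\g.(\h.((f h) g))))))
Found 2 beta redex(es).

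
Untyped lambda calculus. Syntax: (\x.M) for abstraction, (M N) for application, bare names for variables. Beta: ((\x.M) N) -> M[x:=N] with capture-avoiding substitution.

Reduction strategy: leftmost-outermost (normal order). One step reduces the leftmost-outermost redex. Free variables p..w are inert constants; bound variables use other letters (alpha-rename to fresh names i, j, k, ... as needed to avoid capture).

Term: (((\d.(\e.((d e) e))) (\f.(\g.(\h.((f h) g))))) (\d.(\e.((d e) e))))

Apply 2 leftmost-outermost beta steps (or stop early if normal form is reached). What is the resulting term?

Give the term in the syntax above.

Answer: (((\f.(\g.(\h.((f h) g)))) (\d.(\e.((d e) e)))) (\d.(\e.((d e) e))))

Derivation:
Step 0: (((\d.(\e.((d e) e))) (\f.(\g.(\h.((f h) g))))) (\d.(\e.((d e) e))))
Step 1: ((\e.(((\f.(\g.(\h.((f h) g)))) e) e)) (\d.(\e.((d e) e))))
Step 2: (((\f.(\g.(\h.((f h) g)))) (\d.(\e.((d e) e)))) (\d.(\e.((d e) e))))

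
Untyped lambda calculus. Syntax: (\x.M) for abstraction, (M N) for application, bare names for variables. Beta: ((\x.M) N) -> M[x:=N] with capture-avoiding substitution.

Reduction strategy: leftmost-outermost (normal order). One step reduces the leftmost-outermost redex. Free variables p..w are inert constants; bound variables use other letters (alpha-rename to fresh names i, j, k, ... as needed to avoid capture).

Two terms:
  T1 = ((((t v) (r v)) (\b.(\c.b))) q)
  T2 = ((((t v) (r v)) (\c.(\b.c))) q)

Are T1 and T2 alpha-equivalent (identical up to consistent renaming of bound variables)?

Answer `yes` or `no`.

Answer: yes

Derivation:
Term 1: ((((t v) (r v)) (\b.(\c.b))) q)
Term 2: ((((t v) (r v)) (\c.(\b.c))) q)
Alpha-equivalence: compare structure up to binder renaming.
Result: True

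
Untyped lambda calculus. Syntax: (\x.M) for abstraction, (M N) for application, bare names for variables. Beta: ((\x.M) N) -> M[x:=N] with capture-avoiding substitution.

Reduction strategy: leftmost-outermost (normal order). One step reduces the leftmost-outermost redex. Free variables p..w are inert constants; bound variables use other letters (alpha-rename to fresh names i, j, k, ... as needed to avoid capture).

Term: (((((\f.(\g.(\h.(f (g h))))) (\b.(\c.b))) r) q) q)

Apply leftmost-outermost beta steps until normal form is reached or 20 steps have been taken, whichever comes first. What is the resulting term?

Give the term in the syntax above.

Step 0: (((((\f.(\g.(\h.(f (g h))))) (\b.(\c.b))) r) q) q)
Step 1: ((((\g.(\h.((\b.(\c.b)) (g h)))) r) q) q)
Step 2: (((\h.((\b.(\c.b)) (r h))) q) q)
Step 3: (((\b.(\c.b)) (r q)) q)
Step 4: ((\c.(r q)) q)
Step 5: (r q)

Answer: (r q)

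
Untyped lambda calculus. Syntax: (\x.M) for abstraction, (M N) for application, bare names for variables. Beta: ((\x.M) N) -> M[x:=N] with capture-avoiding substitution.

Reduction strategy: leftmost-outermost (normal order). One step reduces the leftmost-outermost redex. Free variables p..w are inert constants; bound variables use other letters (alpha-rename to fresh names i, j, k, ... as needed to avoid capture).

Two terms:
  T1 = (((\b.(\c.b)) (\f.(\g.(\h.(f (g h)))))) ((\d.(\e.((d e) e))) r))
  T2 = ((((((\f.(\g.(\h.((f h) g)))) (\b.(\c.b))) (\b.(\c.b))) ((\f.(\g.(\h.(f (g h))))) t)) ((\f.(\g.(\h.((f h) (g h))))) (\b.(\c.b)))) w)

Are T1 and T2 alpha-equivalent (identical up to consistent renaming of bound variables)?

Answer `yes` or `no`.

Term 1: (((\b.(\c.b)) (\f.(\g.(\h.(f (g h)))))) ((\d.(\e.((d e) e))) r))
Term 2: ((((((\f.(\g.(\h.((f h) g)))) (\b.(\c.b))) (\b.(\c.b))) ((\f.(\g.(\h.(f (g h))))) t)) ((\f.(\g.(\h.((f h) (g h))))) (\b.(\c.b)))) w)
Alpha-equivalence: compare structure up to binder renaming.
Result: False

Answer: no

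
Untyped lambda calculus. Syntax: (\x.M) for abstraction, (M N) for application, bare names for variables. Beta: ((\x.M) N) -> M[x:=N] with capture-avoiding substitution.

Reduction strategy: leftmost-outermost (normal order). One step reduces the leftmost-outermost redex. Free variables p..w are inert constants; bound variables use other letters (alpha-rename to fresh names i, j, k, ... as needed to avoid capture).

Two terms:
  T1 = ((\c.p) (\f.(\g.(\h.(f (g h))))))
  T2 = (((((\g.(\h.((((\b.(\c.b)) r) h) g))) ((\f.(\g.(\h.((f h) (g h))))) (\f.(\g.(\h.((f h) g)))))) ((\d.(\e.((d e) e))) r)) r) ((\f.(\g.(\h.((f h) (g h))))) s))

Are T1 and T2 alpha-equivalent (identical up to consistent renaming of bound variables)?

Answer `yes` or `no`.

Term 1: ((\c.p) (\f.(\g.(\h.(f (g h))))))
Term 2: (((((\g.(\h.((((\b.(\c.b)) r) h) g))) ((\f.(\g.(\h.((f h) (g h))))) (\f.(\g.(\h.((f h) g)))))) ((\d.(\e.((d e) e))) r)) r) ((\f.(\g.(\h.((f h) (g h))))) s))
Alpha-equivalence: compare structure up to binder renaming.
Result: False

Answer: no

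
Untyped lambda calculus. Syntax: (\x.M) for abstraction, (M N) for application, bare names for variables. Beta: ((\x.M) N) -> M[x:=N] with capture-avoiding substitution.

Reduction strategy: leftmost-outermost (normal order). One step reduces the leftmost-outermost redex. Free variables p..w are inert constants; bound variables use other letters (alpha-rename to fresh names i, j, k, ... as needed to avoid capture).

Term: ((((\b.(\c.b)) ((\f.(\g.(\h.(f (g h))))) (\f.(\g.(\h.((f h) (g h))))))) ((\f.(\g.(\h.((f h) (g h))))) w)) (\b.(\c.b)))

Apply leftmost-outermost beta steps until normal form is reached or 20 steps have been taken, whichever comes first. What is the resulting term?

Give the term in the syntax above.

Step 0: ((((\b.(\c.b)) ((\f.(\g.(\h.(f (g h))))) (\f.(\g.(\h.((f h) (g h))))))) ((\f.(\g.(\h.((f h) (g h))))) w)) (\b.(\c.b)))
Step 1: (((\c.((\f.(\g.(\h.(f (g h))))) (\f.(\g.(\h.((f h) (g h))))))) ((\f.(\g.(\h.((f h) (g h))))) w)) (\b.(\c.b)))
Step 2: (((\f.(\g.(\h.(f (g h))))) (\f.(\g.(\h.((f h) (g h)))))) (\b.(\c.b)))
Step 3: ((\g.(\h.((\f.(\g.(\h.((f h) (g h))))) (g h)))) (\b.(\c.b)))
Step 4: (\h.((\f.(\g.(\h.((f h) (g h))))) ((\b.(\c.b)) h)))
Step 5: (\h.(\g.(\i.((((\b.(\c.b)) h) i) (g i)))))
Step 6: (\h.(\g.(\i.(((\c.h) i) (g i)))))
Step 7: (\h.(\g.(\i.(h (g i)))))

Answer: (\h.(\g.(\i.(h (g i)))))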